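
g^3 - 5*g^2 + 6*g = g*(g - 3)*(g - 2)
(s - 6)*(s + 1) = s^2 - 5*s - 6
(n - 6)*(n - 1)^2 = n^3 - 8*n^2 + 13*n - 6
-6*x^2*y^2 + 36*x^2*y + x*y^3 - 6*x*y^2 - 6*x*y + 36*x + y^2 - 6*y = (-6*x + y)*(y - 6)*(x*y + 1)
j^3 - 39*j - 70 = (j - 7)*(j + 2)*(j + 5)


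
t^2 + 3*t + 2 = (t + 1)*(t + 2)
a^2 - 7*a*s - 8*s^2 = (a - 8*s)*(a + s)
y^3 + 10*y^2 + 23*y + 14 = (y + 1)*(y + 2)*(y + 7)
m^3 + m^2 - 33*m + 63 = (m - 3)^2*(m + 7)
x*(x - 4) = x^2 - 4*x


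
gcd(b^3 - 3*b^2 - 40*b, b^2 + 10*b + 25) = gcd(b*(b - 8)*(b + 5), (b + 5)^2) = b + 5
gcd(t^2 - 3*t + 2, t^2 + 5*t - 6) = t - 1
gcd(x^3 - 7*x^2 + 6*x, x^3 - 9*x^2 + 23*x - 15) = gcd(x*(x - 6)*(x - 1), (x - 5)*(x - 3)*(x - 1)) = x - 1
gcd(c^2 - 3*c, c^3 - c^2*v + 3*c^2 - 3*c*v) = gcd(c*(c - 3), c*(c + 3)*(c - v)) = c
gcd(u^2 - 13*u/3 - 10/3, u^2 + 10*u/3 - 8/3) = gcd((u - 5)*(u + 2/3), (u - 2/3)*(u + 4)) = 1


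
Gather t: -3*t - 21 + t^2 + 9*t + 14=t^2 + 6*t - 7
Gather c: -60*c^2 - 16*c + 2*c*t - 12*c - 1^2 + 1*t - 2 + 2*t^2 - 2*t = -60*c^2 + c*(2*t - 28) + 2*t^2 - t - 3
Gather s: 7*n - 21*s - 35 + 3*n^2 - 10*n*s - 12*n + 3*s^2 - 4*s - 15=3*n^2 - 5*n + 3*s^2 + s*(-10*n - 25) - 50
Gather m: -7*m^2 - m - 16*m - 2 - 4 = -7*m^2 - 17*m - 6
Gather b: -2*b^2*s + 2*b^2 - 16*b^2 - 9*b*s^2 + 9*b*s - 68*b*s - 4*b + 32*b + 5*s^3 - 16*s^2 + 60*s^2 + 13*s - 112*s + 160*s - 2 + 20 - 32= b^2*(-2*s - 14) + b*(-9*s^2 - 59*s + 28) + 5*s^3 + 44*s^2 + 61*s - 14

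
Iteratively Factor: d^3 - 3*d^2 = (d - 3)*(d^2) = d*(d - 3)*(d)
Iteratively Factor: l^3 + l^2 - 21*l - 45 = (l + 3)*(l^2 - 2*l - 15) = (l + 3)^2*(l - 5)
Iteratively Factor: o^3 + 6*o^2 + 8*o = (o + 4)*(o^2 + 2*o) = (o + 2)*(o + 4)*(o)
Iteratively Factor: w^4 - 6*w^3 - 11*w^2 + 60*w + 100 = (w + 2)*(w^3 - 8*w^2 + 5*w + 50) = (w - 5)*(w + 2)*(w^2 - 3*w - 10) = (w - 5)*(w + 2)^2*(w - 5)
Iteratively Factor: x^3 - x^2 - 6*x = (x + 2)*(x^2 - 3*x) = (x - 3)*(x + 2)*(x)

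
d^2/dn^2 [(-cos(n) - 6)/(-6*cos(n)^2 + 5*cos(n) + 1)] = (-81*(1 - cos(2*n))^2*cos(n) - 447*(1 - cos(2*n))^2/2 - 565*cos(n) - 781*cos(2*n)/2 + 72*cos(3*n) + 18*cos(5*n) + 1731/2)/((cos(n) - 1)^3*(6*cos(n) + 1)^3)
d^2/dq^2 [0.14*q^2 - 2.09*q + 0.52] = 0.280000000000000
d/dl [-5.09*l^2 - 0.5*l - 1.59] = -10.18*l - 0.5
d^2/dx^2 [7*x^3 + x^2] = 42*x + 2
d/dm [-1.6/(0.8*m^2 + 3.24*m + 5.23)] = (2.56*m + 5.184)/(0.8*m^2 + 3.24*m + 5.23)^2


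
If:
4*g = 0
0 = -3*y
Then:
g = 0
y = 0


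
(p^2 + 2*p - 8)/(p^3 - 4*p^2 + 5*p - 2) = (p + 4)/(p^2 - 2*p + 1)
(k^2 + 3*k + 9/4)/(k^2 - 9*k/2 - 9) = (k + 3/2)/(k - 6)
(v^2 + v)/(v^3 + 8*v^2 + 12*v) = (v + 1)/(v^2 + 8*v + 12)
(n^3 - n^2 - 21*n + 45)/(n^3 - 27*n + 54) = (n + 5)/(n + 6)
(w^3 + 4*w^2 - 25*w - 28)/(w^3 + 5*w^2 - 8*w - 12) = (w^2 + 3*w - 28)/(w^2 + 4*w - 12)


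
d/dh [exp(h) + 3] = exp(h)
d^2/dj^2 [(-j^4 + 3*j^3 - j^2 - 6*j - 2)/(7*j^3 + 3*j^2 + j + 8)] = 4*(-57*j^6 - 393*j^5 - 1014*j^4 - 43*j^3 + 840*j^2 + 663*j + 15)/(343*j^9 + 441*j^8 + 336*j^7 + 1329*j^6 + 1056*j^5 + 561*j^4 + 1489*j^3 + 600*j^2 + 192*j + 512)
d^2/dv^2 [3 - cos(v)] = cos(v)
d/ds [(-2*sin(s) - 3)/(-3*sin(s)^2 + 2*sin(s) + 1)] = 2*(-3*sin(s)^2 - 9*sin(s) + 2)*cos(s)/((sin(s) - 1)^2*(3*sin(s) + 1)^2)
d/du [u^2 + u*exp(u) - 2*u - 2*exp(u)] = u*exp(u) + 2*u - exp(u) - 2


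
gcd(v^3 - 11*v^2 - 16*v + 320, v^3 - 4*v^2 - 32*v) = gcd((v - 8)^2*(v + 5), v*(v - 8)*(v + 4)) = v - 8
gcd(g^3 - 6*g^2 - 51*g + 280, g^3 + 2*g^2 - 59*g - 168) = g^2 - g - 56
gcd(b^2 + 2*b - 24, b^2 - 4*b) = b - 4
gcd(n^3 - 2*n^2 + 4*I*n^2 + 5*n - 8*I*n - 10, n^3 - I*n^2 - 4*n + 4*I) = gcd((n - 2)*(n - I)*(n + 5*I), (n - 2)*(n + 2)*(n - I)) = n^2 + n*(-2 - I) + 2*I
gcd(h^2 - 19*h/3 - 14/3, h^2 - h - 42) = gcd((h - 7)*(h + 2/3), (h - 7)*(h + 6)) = h - 7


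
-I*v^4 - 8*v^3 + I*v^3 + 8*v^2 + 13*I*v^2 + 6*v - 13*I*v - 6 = (v - 6*I)*(v - I)^2*(-I*v + I)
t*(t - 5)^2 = t^3 - 10*t^2 + 25*t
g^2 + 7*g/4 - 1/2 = (g - 1/4)*(g + 2)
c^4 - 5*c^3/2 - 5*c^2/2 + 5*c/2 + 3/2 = (c - 3)*(c - 1)*(c + 1/2)*(c + 1)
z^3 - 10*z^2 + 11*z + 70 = (z - 7)*(z - 5)*(z + 2)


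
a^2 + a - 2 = (a - 1)*(a + 2)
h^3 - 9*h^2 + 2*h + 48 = (h - 8)*(h - 3)*(h + 2)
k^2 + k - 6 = (k - 2)*(k + 3)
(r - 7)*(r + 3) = r^2 - 4*r - 21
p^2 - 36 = (p - 6)*(p + 6)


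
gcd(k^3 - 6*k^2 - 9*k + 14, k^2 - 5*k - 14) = k^2 - 5*k - 14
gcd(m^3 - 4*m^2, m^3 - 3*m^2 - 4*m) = m^2 - 4*m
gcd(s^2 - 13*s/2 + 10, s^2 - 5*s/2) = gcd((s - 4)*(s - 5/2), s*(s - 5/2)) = s - 5/2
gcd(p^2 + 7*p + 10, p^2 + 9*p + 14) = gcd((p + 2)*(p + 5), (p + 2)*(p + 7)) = p + 2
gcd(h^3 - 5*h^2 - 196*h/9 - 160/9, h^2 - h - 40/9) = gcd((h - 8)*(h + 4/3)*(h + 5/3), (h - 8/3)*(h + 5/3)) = h + 5/3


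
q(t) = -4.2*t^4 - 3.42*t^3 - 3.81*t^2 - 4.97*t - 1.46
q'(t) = -16.8*t^3 - 10.26*t^2 - 7.62*t - 4.97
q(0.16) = -2.37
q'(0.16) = -6.52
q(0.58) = -6.77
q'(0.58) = -16.12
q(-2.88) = -226.00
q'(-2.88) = 333.19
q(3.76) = -1095.27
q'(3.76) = -1071.72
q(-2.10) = -57.83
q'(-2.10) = 121.37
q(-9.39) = -30111.33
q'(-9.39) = 13071.26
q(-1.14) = -2.77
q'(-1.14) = 15.27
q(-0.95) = -0.67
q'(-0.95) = 7.41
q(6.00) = -6350.36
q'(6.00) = -4048.85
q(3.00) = -483.20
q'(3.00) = -573.77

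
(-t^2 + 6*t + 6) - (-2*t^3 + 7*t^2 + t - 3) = 2*t^3 - 8*t^2 + 5*t + 9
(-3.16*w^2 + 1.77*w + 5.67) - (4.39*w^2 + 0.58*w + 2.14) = -7.55*w^2 + 1.19*w + 3.53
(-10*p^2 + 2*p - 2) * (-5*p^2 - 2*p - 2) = 50*p^4 + 10*p^3 + 26*p^2 + 4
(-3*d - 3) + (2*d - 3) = -d - 6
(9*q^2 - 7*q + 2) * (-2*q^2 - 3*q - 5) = -18*q^4 - 13*q^3 - 28*q^2 + 29*q - 10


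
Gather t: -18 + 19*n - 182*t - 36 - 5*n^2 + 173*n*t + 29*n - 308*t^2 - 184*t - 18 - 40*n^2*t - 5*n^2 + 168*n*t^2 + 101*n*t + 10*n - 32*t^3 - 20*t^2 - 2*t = -10*n^2 + 58*n - 32*t^3 + t^2*(168*n - 328) + t*(-40*n^2 + 274*n - 368) - 72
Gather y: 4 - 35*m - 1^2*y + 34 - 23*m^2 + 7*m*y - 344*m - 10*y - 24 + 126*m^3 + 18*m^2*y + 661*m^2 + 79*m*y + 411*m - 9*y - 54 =126*m^3 + 638*m^2 + 32*m + y*(18*m^2 + 86*m - 20) - 40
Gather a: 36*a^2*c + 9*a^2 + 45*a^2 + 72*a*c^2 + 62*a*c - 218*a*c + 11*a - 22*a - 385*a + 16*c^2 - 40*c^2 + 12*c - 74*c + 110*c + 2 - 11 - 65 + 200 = a^2*(36*c + 54) + a*(72*c^2 - 156*c - 396) - 24*c^2 + 48*c + 126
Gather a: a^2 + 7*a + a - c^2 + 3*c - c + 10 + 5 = a^2 + 8*a - c^2 + 2*c + 15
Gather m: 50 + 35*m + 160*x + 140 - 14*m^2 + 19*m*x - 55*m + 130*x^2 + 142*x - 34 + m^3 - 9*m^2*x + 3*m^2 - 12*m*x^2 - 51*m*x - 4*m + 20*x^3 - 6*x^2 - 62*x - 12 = m^3 + m^2*(-9*x - 11) + m*(-12*x^2 - 32*x - 24) + 20*x^3 + 124*x^2 + 240*x + 144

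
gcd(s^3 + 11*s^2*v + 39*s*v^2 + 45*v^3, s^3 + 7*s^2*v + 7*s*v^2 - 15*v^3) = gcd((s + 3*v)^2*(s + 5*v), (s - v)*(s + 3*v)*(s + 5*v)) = s^2 + 8*s*v + 15*v^2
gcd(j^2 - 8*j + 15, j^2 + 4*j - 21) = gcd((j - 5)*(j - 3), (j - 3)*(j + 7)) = j - 3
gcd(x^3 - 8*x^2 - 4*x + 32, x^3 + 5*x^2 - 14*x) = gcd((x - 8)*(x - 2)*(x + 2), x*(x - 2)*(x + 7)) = x - 2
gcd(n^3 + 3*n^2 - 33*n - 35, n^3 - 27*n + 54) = 1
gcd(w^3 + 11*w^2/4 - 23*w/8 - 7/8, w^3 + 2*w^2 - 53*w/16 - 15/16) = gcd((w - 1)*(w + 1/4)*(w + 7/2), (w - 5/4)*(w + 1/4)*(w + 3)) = w + 1/4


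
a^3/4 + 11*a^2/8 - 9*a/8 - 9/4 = (a/4 + 1/4)*(a - 3/2)*(a + 6)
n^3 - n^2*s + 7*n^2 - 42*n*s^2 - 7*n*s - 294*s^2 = (n + 7)*(n - 7*s)*(n + 6*s)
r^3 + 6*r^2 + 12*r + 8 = (r + 2)^3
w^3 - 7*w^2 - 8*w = w*(w - 8)*(w + 1)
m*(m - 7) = m^2 - 7*m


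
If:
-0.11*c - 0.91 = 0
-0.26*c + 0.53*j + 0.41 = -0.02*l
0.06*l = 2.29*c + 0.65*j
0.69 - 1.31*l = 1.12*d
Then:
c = -8.27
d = 306.22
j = 5.03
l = -261.28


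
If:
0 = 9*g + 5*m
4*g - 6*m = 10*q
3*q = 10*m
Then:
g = 0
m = 0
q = 0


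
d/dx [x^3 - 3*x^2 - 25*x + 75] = 3*x^2 - 6*x - 25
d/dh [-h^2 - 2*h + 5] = -2*h - 2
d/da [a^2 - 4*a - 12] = 2*a - 4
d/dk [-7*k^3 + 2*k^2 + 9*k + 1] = -21*k^2 + 4*k + 9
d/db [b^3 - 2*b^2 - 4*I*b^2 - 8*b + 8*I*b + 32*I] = 3*b^2 - 4*b - 8*I*b - 8 + 8*I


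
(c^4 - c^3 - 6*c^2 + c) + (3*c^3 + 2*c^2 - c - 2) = c^4 + 2*c^3 - 4*c^2 - 2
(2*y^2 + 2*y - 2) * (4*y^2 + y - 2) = 8*y^4 + 10*y^3 - 10*y^2 - 6*y + 4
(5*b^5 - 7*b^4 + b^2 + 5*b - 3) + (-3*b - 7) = 5*b^5 - 7*b^4 + b^2 + 2*b - 10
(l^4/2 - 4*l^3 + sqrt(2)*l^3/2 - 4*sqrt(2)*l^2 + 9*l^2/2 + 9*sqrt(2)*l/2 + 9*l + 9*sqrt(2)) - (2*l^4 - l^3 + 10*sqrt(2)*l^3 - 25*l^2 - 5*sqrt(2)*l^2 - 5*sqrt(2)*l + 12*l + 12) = -3*l^4/2 - 19*sqrt(2)*l^3/2 - 3*l^3 + sqrt(2)*l^2 + 59*l^2/2 - 3*l + 19*sqrt(2)*l/2 - 12 + 9*sqrt(2)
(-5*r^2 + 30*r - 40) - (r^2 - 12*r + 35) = -6*r^2 + 42*r - 75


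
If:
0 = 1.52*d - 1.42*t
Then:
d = 0.934210526315789*t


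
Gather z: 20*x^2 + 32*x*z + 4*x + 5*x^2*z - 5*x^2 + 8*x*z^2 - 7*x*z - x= 15*x^2 + 8*x*z^2 + 3*x + z*(5*x^2 + 25*x)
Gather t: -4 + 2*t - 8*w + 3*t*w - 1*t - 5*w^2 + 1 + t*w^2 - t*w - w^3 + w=t*(w^2 + 2*w + 1) - w^3 - 5*w^2 - 7*w - 3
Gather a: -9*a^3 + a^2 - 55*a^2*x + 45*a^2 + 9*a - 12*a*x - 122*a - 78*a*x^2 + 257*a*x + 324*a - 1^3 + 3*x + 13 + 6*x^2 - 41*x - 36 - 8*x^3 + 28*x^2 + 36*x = -9*a^3 + a^2*(46 - 55*x) + a*(-78*x^2 + 245*x + 211) - 8*x^3 + 34*x^2 - 2*x - 24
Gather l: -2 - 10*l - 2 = -10*l - 4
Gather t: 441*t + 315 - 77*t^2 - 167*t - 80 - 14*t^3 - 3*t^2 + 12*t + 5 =-14*t^3 - 80*t^2 + 286*t + 240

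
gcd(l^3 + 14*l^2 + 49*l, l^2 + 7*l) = l^2 + 7*l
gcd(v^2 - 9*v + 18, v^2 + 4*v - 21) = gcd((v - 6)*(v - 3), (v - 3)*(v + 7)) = v - 3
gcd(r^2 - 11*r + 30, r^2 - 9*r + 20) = r - 5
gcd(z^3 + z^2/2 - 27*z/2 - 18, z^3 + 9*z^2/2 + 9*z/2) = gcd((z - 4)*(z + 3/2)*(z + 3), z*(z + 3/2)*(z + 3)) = z^2 + 9*z/2 + 9/2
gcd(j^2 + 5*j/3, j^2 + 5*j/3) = j^2 + 5*j/3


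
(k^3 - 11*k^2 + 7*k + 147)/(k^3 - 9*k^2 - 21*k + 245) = (k + 3)/(k + 5)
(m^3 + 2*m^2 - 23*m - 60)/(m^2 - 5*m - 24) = (m^2 - m - 20)/(m - 8)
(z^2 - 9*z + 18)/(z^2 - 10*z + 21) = (z - 6)/(z - 7)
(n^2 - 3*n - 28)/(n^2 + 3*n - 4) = (n - 7)/(n - 1)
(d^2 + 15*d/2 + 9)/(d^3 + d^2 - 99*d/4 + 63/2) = 2*(2*d + 3)/(4*d^2 - 20*d + 21)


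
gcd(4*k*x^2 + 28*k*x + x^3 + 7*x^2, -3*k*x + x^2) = x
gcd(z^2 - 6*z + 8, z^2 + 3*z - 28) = z - 4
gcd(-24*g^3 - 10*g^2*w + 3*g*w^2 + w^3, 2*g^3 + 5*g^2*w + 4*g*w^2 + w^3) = 2*g + w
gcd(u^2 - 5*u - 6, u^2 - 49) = 1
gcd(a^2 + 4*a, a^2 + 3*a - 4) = a + 4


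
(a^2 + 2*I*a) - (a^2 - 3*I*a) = 5*I*a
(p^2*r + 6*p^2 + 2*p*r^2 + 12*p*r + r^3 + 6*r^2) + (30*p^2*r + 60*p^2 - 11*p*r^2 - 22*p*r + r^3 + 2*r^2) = 31*p^2*r + 66*p^2 - 9*p*r^2 - 10*p*r + 2*r^3 + 8*r^2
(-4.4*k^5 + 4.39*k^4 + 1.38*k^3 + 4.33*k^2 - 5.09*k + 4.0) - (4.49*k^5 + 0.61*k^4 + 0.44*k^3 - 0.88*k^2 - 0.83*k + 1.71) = -8.89*k^5 + 3.78*k^4 + 0.94*k^3 + 5.21*k^2 - 4.26*k + 2.29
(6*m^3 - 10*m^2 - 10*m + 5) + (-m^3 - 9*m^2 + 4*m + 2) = 5*m^3 - 19*m^2 - 6*m + 7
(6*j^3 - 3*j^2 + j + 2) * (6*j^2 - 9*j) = 36*j^5 - 72*j^4 + 33*j^3 + 3*j^2 - 18*j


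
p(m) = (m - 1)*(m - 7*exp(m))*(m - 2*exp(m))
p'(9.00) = 15620582309.46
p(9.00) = 7348666393.00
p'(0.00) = -5.00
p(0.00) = -14.00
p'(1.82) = 1184.63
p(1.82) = 357.11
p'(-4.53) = 69.15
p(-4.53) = -115.92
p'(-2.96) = 29.71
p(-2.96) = -40.31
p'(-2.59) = 22.71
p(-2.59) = -30.64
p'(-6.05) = 121.28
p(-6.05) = -258.95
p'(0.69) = 18.21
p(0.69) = -13.56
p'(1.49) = 441.20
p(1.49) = 106.99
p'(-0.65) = -0.44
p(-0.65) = -12.03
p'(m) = (1 - 7*exp(m))*(m - 1)*(m - 2*exp(m)) + (1 - 2*exp(m))*(m - 1)*(m - 7*exp(m)) + (m - 7*exp(m))*(m - 2*exp(m))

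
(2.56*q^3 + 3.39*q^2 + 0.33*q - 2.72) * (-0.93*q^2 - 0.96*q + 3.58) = -2.3808*q^5 - 5.6103*q^4 + 5.6035*q^3 + 14.349*q^2 + 3.7926*q - 9.7376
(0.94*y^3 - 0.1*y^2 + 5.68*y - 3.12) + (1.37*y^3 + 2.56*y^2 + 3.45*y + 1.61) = 2.31*y^3 + 2.46*y^2 + 9.13*y - 1.51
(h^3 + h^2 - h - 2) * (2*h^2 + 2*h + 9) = 2*h^5 + 4*h^4 + 9*h^3 + 3*h^2 - 13*h - 18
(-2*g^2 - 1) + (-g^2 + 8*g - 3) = -3*g^2 + 8*g - 4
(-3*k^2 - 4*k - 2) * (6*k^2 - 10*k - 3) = -18*k^4 + 6*k^3 + 37*k^2 + 32*k + 6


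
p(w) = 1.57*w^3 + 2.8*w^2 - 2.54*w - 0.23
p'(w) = 4.71*w^2 + 5.6*w - 2.54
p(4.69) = 211.41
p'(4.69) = 127.33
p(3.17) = 69.87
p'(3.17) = 62.54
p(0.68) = -0.17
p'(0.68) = 3.45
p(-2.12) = 2.78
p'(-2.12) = 6.76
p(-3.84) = -38.09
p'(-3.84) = 45.41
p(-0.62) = 2.05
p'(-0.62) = -4.20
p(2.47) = 34.24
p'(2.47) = 40.03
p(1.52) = 7.89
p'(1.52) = 16.85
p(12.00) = 3085.45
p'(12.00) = 742.90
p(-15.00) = -4630.88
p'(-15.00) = 973.21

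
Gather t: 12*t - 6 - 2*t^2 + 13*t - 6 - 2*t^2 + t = -4*t^2 + 26*t - 12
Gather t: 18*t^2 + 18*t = 18*t^2 + 18*t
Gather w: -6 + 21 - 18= -3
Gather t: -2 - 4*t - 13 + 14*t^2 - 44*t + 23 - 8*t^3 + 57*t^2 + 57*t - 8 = -8*t^3 + 71*t^2 + 9*t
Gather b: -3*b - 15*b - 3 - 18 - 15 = -18*b - 36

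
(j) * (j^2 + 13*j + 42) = j^3 + 13*j^2 + 42*j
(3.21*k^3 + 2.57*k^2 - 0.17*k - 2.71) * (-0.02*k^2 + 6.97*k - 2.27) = -0.0642*k^5 + 22.3223*k^4 + 10.6296*k^3 - 6.9646*k^2 - 18.5028*k + 6.1517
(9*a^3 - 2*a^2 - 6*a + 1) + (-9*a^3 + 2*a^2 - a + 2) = 3 - 7*a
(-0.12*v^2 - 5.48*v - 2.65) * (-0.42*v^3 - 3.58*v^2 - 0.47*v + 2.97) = 0.0504*v^5 + 2.7312*v^4 + 20.7878*v^3 + 11.7062*v^2 - 15.0301*v - 7.8705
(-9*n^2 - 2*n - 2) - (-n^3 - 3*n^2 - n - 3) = n^3 - 6*n^2 - n + 1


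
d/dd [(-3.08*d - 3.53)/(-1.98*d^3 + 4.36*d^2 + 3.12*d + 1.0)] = (-12.1968*d^3 - 7.5394*d^2 + 30.7816*d + 7.9336)/(3.9204*d^6 - 17.2656*d^5 + 6.6544*d^4 + 23.2464*d^3 + 18.4544*d^2 + 6.24*d + 1.0)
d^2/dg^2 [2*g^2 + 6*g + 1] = 4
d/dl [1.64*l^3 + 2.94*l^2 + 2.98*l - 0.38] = 4.92*l^2 + 5.88*l + 2.98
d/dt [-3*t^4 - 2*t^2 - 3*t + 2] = -12*t^3 - 4*t - 3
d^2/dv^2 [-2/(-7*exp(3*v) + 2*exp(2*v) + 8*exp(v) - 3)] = 2*((-63*exp(2*v) + 8*exp(v) + 8)*(7*exp(3*v) - 2*exp(2*v) - 8*exp(v) + 3) + 2*(-21*exp(2*v) + 4*exp(v) + 8)^2*exp(v))*exp(v)/(7*exp(3*v) - 2*exp(2*v) - 8*exp(v) + 3)^3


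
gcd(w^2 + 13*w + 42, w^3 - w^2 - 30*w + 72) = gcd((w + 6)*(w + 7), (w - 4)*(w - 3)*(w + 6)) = w + 6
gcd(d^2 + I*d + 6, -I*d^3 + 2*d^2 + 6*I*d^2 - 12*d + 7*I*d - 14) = 1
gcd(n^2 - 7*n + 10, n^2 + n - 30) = n - 5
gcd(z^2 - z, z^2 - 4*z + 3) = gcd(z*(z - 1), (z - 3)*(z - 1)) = z - 1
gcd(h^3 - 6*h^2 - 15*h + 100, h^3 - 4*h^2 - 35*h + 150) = h^2 - 10*h + 25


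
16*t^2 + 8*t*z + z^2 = (4*t + z)^2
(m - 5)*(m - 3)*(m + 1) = m^3 - 7*m^2 + 7*m + 15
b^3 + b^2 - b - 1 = (b - 1)*(b + 1)^2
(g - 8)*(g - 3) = g^2 - 11*g + 24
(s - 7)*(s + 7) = s^2 - 49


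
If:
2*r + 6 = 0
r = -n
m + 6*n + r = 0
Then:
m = -15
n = 3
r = -3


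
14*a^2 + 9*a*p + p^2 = (2*a + p)*(7*a + p)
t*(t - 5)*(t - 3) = t^3 - 8*t^2 + 15*t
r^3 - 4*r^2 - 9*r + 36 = (r - 4)*(r - 3)*(r + 3)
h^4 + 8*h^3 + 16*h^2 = h^2*(h + 4)^2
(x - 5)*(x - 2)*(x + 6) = x^3 - x^2 - 32*x + 60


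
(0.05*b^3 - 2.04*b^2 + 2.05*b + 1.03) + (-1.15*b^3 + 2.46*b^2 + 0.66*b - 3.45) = -1.1*b^3 + 0.42*b^2 + 2.71*b - 2.42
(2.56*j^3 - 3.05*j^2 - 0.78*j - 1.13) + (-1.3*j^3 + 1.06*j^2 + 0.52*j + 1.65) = 1.26*j^3 - 1.99*j^2 - 0.26*j + 0.52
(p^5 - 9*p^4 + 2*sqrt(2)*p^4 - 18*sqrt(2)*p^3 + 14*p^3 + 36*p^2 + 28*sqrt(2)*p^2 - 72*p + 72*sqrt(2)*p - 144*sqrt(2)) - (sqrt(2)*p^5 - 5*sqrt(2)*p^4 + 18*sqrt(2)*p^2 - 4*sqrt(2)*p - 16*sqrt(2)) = -sqrt(2)*p^5 + p^5 - 9*p^4 + 7*sqrt(2)*p^4 - 18*sqrt(2)*p^3 + 14*p^3 + 10*sqrt(2)*p^2 + 36*p^2 - 72*p + 76*sqrt(2)*p - 128*sqrt(2)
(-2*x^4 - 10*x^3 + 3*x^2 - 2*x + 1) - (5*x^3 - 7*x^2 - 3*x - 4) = -2*x^4 - 15*x^3 + 10*x^2 + x + 5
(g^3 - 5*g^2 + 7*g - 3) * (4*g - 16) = 4*g^4 - 36*g^3 + 108*g^2 - 124*g + 48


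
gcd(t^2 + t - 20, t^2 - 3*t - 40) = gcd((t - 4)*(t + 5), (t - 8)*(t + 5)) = t + 5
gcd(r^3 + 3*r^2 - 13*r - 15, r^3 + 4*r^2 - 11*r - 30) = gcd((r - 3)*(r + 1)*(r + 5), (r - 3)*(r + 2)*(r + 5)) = r^2 + 2*r - 15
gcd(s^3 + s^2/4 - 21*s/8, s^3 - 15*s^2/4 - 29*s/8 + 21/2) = s^2 + s/4 - 21/8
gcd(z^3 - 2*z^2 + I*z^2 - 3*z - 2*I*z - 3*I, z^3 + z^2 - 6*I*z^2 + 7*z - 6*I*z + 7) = z^2 + z*(1 + I) + I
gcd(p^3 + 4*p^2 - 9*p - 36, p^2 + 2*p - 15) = p - 3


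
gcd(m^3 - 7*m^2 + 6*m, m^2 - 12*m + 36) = m - 6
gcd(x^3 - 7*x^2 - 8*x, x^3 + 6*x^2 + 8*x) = x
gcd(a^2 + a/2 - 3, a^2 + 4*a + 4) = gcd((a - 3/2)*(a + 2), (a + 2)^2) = a + 2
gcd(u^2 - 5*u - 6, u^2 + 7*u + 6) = u + 1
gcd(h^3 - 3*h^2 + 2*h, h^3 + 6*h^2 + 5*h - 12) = h - 1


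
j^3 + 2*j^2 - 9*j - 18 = (j - 3)*(j + 2)*(j + 3)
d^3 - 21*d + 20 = (d - 4)*(d - 1)*(d + 5)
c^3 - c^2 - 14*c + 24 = (c - 3)*(c - 2)*(c + 4)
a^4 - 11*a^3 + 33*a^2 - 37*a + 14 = (a - 7)*(a - 2)*(a - 1)^2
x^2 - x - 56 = (x - 8)*(x + 7)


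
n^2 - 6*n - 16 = (n - 8)*(n + 2)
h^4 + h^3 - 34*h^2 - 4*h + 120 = (h - 5)*(h - 2)*(h + 2)*(h + 6)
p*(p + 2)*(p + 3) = p^3 + 5*p^2 + 6*p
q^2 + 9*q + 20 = (q + 4)*(q + 5)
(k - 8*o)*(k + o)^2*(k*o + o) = k^4*o - 6*k^3*o^2 + k^3*o - 15*k^2*o^3 - 6*k^2*o^2 - 8*k*o^4 - 15*k*o^3 - 8*o^4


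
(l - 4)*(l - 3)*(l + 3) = l^3 - 4*l^2 - 9*l + 36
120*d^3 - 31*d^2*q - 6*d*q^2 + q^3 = (-8*d + q)*(-3*d + q)*(5*d + q)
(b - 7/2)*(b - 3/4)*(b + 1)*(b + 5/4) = b^4 - 2*b^3 - 91*b^2/16 + 19*b/32 + 105/32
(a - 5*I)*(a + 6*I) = a^2 + I*a + 30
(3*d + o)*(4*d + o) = 12*d^2 + 7*d*o + o^2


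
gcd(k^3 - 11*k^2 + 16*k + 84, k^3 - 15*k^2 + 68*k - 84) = k^2 - 13*k + 42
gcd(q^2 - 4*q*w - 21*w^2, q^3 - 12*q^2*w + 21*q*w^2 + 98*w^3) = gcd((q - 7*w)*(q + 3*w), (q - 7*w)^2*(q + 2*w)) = q - 7*w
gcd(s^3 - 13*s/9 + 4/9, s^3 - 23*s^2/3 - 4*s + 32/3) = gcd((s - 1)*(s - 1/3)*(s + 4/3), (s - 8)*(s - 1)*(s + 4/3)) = s^2 + s/3 - 4/3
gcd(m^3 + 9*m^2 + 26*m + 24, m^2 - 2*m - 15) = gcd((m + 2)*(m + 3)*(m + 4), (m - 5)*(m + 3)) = m + 3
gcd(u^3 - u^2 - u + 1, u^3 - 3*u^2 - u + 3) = u^2 - 1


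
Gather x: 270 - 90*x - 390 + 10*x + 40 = -80*x - 80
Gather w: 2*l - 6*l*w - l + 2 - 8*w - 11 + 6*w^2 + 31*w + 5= l + 6*w^2 + w*(23 - 6*l) - 4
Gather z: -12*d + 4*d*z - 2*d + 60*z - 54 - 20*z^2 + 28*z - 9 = -14*d - 20*z^2 + z*(4*d + 88) - 63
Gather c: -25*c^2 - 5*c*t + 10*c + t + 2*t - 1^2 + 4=-25*c^2 + c*(10 - 5*t) + 3*t + 3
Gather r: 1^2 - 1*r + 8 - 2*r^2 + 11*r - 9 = -2*r^2 + 10*r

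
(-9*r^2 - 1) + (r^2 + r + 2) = -8*r^2 + r + 1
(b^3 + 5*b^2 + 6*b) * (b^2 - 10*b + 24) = b^5 - 5*b^4 - 20*b^3 + 60*b^2 + 144*b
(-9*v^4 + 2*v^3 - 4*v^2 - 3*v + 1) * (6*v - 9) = -54*v^5 + 93*v^4 - 42*v^3 + 18*v^2 + 33*v - 9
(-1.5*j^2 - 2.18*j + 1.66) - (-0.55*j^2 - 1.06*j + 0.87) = -0.95*j^2 - 1.12*j + 0.79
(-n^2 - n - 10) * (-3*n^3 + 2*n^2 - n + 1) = 3*n^5 + n^4 + 29*n^3 - 20*n^2 + 9*n - 10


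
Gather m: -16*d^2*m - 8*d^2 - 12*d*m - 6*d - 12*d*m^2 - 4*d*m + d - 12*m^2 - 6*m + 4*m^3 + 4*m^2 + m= -8*d^2 - 5*d + 4*m^3 + m^2*(-12*d - 8) + m*(-16*d^2 - 16*d - 5)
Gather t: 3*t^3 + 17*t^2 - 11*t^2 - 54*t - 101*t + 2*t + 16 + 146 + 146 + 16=3*t^3 + 6*t^2 - 153*t + 324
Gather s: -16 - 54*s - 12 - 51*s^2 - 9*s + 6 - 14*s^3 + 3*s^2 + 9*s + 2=-14*s^3 - 48*s^2 - 54*s - 20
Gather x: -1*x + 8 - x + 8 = 16 - 2*x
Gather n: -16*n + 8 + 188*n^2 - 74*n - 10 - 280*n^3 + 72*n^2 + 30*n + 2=-280*n^3 + 260*n^2 - 60*n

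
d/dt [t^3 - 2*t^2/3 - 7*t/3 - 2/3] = 3*t^2 - 4*t/3 - 7/3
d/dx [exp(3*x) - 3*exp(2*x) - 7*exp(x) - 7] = (3*exp(2*x) - 6*exp(x) - 7)*exp(x)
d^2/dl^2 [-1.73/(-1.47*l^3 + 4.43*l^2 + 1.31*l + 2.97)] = ((15.3278 - 15.2586*l)*(-1.47*l^3 + 4.43*l^2 + 1.31*l + 2.97) - 1.73*(-8.82*l^2 + 17.72*l + 2.62)*(-4.41*l^2 + 8.86*l + 1.31))/(-1.47*l^3 + 4.43*l^2 + 1.31*l + 2.97)^3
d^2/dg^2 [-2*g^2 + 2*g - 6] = -4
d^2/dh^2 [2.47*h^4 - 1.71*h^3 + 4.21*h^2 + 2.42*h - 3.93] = 29.64*h^2 - 10.26*h + 8.42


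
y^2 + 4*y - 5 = (y - 1)*(y + 5)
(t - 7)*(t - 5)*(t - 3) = t^3 - 15*t^2 + 71*t - 105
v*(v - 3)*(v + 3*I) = v^3 - 3*v^2 + 3*I*v^2 - 9*I*v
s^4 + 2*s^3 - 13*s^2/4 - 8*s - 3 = (s - 2)*(s + 1/2)*(s + 3/2)*(s + 2)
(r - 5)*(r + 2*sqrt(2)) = r^2 - 5*r + 2*sqrt(2)*r - 10*sqrt(2)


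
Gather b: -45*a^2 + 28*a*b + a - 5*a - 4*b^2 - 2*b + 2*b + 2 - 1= -45*a^2 + 28*a*b - 4*a - 4*b^2 + 1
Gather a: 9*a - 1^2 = 9*a - 1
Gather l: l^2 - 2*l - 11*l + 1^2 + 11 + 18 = l^2 - 13*l + 30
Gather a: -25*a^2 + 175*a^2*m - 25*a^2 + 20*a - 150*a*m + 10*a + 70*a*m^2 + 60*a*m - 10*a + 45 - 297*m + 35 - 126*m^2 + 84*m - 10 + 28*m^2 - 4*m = a^2*(175*m - 50) + a*(70*m^2 - 90*m + 20) - 98*m^2 - 217*m + 70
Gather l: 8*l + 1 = 8*l + 1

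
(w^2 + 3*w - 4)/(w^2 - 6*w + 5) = (w + 4)/(w - 5)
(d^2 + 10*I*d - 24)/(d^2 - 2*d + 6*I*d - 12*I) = (d + 4*I)/(d - 2)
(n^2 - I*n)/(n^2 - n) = (n - I)/(n - 1)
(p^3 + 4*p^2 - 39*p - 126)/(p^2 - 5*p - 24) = (p^2 + p - 42)/(p - 8)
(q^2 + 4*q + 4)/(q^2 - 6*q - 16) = (q + 2)/(q - 8)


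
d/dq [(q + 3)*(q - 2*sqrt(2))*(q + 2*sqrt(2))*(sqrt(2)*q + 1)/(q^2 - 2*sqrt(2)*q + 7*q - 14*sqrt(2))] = (2*sqrt(2)*q^5 - 11*q^4 + 24*sqrt(2)*q^4 - 122*q^3 + 38*sqrt(2)*q^3 - 191*q^2 - 80*sqrt(2)*q^2 - 84*sqrt(2)*q + 496*q + 64*sqrt(2) + 840)/(q^4 - 4*sqrt(2)*q^3 + 14*q^3 - 56*sqrt(2)*q^2 + 57*q^2 - 196*sqrt(2)*q + 112*q + 392)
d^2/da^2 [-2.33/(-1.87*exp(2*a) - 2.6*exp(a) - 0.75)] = (2.33*(3.74*exp(a) + 2.6)*(7.48*exp(a) + 5.2)*exp(a) - (17.4284*exp(a) + 6.058)*(1.87*exp(2*a) + 2.6*exp(a) + 0.75))*exp(a)/(1.87*exp(2*a) + 2.6*exp(a) + 0.75)^3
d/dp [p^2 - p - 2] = 2*p - 1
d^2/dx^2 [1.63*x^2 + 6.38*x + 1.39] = 3.26000000000000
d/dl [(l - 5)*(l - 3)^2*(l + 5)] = 4*l^3 - 18*l^2 - 32*l + 150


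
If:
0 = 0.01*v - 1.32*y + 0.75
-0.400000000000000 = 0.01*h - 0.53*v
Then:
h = 6996.0*y - 4015.0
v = 132.0*y - 75.0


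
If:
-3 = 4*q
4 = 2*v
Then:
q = -3/4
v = 2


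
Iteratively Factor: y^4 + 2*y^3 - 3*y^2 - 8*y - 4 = (y + 1)*(y^3 + y^2 - 4*y - 4) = (y + 1)^2*(y^2 - 4) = (y - 2)*(y + 1)^2*(y + 2)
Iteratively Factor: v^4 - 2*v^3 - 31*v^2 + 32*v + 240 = (v + 4)*(v^3 - 6*v^2 - 7*v + 60) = (v - 5)*(v + 4)*(v^2 - v - 12) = (v - 5)*(v + 3)*(v + 4)*(v - 4)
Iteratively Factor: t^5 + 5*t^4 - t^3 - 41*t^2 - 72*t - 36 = (t - 3)*(t^4 + 8*t^3 + 23*t^2 + 28*t + 12) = (t - 3)*(t + 2)*(t^3 + 6*t^2 + 11*t + 6) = (t - 3)*(t + 1)*(t + 2)*(t^2 + 5*t + 6) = (t - 3)*(t + 1)*(t + 2)^2*(t + 3)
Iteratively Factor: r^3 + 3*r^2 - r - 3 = (r + 3)*(r^2 - 1) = (r - 1)*(r + 3)*(r + 1)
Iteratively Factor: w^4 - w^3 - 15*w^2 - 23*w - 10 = (w + 1)*(w^3 - 2*w^2 - 13*w - 10) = (w + 1)*(w + 2)*(w^2 - 4*w - 5) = (w - 5)*(w + 1)*(w + 2)*(w + 1)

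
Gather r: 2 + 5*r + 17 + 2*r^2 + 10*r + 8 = 2*r^2 + 15*r + 27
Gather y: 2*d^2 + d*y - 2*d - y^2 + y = 2*d^2 - 2*d - y^2 + y*(d + 1)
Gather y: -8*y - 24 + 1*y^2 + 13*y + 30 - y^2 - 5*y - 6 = 0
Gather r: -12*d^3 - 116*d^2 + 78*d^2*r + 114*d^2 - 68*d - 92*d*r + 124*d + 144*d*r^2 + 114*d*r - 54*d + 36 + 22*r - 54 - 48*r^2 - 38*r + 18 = -12*d^3 - 2*d^2 + 2*d + r^2*(144*d - 48) + r*(78*d^2 + 22*d - 16)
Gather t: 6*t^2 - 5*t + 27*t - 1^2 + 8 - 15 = 6*t^2 + 22*t - 8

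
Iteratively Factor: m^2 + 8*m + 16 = (m + 4)*(m + 4)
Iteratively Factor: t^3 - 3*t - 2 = (t - 2)*(t^2 + 2*t + 1) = (t - 2)*(t + 1)*(t + 1)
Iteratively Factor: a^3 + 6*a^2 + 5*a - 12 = (a - 1)*(a^2 + 7*a + 12) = (a - 1)*(a + 3)*(a + 4)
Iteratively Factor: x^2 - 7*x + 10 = (x - 5)*(x - 2)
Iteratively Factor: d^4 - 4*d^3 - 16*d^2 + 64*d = (d - 4)*(d^3 - 16*d) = (d - 4)*(d + 4)*(d^2 - 4*d) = d*(d - 4)*(d + 4)*(d - 4)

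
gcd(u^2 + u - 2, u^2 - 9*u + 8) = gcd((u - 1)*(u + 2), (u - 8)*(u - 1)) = u - 1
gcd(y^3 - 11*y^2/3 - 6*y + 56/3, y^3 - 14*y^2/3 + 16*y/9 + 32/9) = y - 4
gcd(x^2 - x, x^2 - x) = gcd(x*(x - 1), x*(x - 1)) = x^2 - x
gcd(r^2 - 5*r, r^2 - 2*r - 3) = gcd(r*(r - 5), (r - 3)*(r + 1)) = 1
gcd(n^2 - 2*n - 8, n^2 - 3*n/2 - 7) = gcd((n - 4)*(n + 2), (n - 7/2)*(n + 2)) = n + 2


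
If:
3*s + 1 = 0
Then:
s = -1/3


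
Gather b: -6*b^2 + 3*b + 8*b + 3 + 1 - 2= -6*b^2 + 11*b + 2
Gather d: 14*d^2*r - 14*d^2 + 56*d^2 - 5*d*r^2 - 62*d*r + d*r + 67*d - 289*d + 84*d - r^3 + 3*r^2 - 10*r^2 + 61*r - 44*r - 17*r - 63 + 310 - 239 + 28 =d^2*(14*r + 42) + d*(-5*r^2 - 61*r - 138) - r^3 - 7*r^2 + 36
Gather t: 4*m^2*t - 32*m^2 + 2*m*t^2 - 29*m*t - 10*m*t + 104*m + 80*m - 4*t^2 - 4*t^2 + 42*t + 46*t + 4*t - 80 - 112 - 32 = -32*m^2 + 184*m + t^2*(2*m - 8) + t*(4*m^2 - 39*m + 92) - 224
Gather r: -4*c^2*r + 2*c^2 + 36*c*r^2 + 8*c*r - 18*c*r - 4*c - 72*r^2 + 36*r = 2*c^2 - 4*c + r^2*(36*c - 72) + r*(-4*c^2 - 10*c + 36)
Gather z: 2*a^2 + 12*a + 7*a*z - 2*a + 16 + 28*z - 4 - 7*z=2*a^2 + 10*a + z*(7*a + 21) + 12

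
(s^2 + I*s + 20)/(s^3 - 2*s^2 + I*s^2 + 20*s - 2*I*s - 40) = 1/(s - 2)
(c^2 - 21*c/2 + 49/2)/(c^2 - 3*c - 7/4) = 2*(c - 7)/(2*c + 1)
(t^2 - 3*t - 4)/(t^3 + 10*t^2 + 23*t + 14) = (t - 4)/(t^2 + 9*t + 14)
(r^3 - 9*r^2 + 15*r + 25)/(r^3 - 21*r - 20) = (r - 5)/(r + 4)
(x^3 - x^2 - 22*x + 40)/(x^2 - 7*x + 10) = (x^2 + x - 20)/(x - 5)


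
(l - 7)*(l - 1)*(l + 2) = l^3 - 6*l^2 - 9*l + 14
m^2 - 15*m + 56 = (m - 8)*(m - 7)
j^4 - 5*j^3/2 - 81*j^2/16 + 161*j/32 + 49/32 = (j - 7/2)*(j - 1)*(j + 1/4)*(j + 7/4)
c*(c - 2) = c^2 - 2*c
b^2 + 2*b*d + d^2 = (b + d)^2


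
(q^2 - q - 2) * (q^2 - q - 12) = q^4 - 2*q^3 - 13*q^2 + 14*q + 24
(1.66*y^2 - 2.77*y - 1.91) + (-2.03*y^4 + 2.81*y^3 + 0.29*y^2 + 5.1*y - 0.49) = -2.03*y^4 + 2.81*y^3 + 1.95*y^2 + 2.33*y - 2.4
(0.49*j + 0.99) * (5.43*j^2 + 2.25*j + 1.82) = 2.6607*j^3 + 6.4782*j^2 + 3.1193*j + 1.8018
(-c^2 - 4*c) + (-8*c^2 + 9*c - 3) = -9*c^2 + 5*c - 3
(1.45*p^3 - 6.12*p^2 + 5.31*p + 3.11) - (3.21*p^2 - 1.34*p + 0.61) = 1.45*p^3 - 9.33*p^2 + 6.65*p + 2.5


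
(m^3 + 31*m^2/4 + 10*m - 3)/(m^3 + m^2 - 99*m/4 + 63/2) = (4*m^2 + 7*m - 2)/(4*m^2 - 20*m + 21)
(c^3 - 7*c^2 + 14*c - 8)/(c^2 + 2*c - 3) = (c^2 - 6*c + 8)/(c + 3)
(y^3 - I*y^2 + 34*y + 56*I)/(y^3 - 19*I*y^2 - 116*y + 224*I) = (y^2 + 6*I*y - 8)/(y^2 - 12*I*y - 32)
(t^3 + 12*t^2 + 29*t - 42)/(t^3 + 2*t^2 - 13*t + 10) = (t^2 + 13*t + 42)/(t^2 + 3*t - 10)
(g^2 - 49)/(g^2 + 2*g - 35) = (g - 7)/(g - 5)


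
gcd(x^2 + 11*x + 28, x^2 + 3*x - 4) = x + 4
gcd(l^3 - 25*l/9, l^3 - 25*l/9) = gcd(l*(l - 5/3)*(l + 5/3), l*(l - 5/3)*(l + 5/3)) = l^3 - 25*l/9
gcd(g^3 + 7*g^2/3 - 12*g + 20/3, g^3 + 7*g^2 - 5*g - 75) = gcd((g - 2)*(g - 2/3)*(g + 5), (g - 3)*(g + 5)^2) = g + 5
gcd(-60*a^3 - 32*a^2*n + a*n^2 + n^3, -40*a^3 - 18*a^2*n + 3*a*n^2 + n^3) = 10*a^2 + 7*a*n + n^2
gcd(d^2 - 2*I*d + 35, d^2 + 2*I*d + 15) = d + 5*I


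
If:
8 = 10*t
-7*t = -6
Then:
No Solution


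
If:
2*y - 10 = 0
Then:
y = 5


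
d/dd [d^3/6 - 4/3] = d^2/2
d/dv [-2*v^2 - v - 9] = -4*v - 1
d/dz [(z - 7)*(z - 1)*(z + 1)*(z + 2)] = 4*z^3 - 15*z^2 - 30*z + 5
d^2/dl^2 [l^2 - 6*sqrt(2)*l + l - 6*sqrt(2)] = 2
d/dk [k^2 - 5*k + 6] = 2*k - 5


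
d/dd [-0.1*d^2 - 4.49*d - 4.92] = -0.2*d - 4.49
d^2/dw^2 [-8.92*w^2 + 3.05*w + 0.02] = -17.8400000000000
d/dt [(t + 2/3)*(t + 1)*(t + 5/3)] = 3*t^2 + 20*t/3 + 31/9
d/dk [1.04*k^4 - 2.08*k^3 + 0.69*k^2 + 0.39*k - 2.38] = 4.16*k^3 - 6.24*k^2 + 1.38*k + 0.39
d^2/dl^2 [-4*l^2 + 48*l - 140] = -8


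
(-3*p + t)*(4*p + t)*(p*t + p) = -12*p^3*t - 12*p^3 + p^2*t^2 + p^2*t + p*t^3 + p*t^2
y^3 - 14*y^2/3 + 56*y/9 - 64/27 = (y - 8/3)*(y - 4/3)*(y - 2/3)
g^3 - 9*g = g*(g - 3)*(g + 3)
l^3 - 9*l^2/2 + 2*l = l*(l - 4)*(l - 1/2)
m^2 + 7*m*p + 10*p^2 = (m + 2*p)*(m + 5*p)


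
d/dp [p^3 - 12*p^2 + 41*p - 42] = 3*p^2 - 24*p + 41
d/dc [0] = 0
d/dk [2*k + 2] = 2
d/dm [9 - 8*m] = -8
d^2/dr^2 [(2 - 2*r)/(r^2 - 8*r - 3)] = 4*(4*(r - 4)^2*(r - 1) + 3*(r - 3)*(-r^2 + 8*r + 3))/(-r^2 + 8*r + 3)^3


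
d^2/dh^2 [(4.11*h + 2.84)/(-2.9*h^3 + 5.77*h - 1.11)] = (-(4.11*h + 2.84)*(8.7*h^2 - 5.77)*(17.4*h^2 - 11.54) + (71.514*h^2 + 17.4*h*(4.11*h + 2.84) - 47.4294)*(2.9*h^3 - 5.77*h + 1.11))/(2.9*h^3 - 5.77*h + 1.11)^3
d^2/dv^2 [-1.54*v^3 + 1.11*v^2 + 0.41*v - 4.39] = 2.22 - 9.24*v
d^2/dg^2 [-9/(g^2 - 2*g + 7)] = 18*(g^2 - 2*g - 4*(g - 1)^2 + 7)/(g^2 - 2*g + 7)^3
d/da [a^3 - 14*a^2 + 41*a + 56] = 3*a^2 - 28*a + 41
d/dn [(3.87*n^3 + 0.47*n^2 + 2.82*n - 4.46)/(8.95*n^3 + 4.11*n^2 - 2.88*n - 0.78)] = (-1.4210854715202e-14*n^5 + 11.6992*n^4 - 72.7692*n^3 + 97.7514*n^2 + 35.928*n - 15.0444)/(80.1025*n^6 + 73.569*n^5 - 34.6599*n^4 - 37.6356*n^3 + 1.8828*n^2 + 4.4928*n + 0.6084)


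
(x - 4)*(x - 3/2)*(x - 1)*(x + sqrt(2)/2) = x^4 - 13*x^3/2 + sqrt(2)*x^3/2 - 13*sqrt(2)*x^2/4 + 23*x^2/2 - 6*x + 23*sqrt(2)*x/4 - 3*sqrt(2)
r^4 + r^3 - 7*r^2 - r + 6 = (r - 2)*(r - 1)*(r + 1)*(r + 3)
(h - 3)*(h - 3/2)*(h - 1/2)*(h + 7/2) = h^4 - 3*h^3/2 - 43*h^2/4 + 171*h/8 - 63/8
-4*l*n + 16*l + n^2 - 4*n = (-4*l + n)*(n - 4)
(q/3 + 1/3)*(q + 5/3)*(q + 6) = q^3/3 + 26*q^2/9 + 53*q/9 + 10/3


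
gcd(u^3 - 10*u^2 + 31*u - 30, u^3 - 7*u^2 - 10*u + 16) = 1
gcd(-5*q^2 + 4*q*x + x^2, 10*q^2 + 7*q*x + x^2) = 5*q + x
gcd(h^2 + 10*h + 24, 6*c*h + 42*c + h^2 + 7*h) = 1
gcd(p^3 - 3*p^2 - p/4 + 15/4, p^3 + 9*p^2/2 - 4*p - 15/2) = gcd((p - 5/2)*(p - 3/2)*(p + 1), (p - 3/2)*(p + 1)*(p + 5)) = p^2 - p/2 - 3/2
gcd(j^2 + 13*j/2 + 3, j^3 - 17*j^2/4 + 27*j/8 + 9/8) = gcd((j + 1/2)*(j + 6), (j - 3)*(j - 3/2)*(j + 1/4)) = 1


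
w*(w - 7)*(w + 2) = w^3 - 5*w^2 - 14*w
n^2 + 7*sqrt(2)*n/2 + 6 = (n + 3*sqrt(2)/2)*(n + 2*sqrt(2))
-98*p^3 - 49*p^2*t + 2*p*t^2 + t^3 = (-7*p + t)*(2*p + t)*(7*p + t)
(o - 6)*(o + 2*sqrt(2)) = o^2 - 6*o + 2*sqrt(2)*o - 12*sqrt(2)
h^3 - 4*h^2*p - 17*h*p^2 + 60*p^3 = (h - 5*p)*(h - 3*p)*(h + 4*p)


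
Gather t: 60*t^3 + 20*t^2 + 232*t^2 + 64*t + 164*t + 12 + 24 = 60*t^3 + 252*t^2 + 228*t + 36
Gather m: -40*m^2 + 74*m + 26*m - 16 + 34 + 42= -40*m^2 + 100*m + 60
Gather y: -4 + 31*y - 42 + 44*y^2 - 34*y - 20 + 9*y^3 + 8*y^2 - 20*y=9*y^3 + 52*y^2 - 23*y - 66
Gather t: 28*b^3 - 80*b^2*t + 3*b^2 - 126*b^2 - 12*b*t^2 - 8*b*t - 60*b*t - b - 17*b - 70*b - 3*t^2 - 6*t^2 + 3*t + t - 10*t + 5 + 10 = 28*b^3 - 123*b^2 - 88*b + t^2*(-12*b - 9) + t*(-80*b^2 - 68*b - 6) + 15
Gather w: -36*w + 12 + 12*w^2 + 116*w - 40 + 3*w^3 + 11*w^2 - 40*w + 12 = 3*w^3 + 23*w^2 + 40*w - 16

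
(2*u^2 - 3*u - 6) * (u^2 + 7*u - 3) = 2*u^4 + 11*u^3 - 33*u^2 - 33*u + 18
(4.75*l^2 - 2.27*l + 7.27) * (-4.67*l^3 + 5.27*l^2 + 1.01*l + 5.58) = -22.1825*l^5 + 35.6334*l^4 - 41.1163*l^3 + 62.5252*l^2 - 5.3239*l + 40.5666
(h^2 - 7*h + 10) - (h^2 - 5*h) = 10 - 2*h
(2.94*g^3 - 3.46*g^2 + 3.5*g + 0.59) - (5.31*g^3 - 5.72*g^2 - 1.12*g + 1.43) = -2.37*g^3 + 2.26*g^2 + 4.62*g - 0.84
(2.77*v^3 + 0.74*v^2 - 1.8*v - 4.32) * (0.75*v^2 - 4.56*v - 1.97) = 2.0775*v^5 - 12.0762*v^4 - 10.1813*v^3 + 3.5102*v^2 + 23.2452*v + 8.5104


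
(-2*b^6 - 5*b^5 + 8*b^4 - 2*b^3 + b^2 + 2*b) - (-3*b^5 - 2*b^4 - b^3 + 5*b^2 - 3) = -2*b^6 - 2*b^5 + 10*b^4 - b^3 - 4*b^2 + 2*b + 3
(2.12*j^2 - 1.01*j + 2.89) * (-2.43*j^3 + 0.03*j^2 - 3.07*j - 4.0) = -5.1516*j^5 + 2.5179*j^4 - 13.5614*j^3 - 5.2926*j^2 - 4.8323*j - 11.56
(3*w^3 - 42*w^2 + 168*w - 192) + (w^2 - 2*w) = 3*w^3 - 41*w^2 + 166*w - 192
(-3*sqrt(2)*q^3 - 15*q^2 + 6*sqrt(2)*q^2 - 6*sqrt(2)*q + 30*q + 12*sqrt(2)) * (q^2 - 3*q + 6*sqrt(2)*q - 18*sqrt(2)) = -3*sqrt(2)*q^5 - 51*q^4 + 15*sqrt(2)*q^4 - 114*sqrt(2)*q^3 + 255*q^3 - 378*q^2 + 480*sqrt(2)*q^2 - 576*sqrt(2)*q + 360*q - 432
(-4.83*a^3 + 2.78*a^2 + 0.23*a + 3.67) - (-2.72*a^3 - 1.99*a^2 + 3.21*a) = -2.11*a^3 + 4.77*a^2 - 2.98*a + 3.67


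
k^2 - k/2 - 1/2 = (k - 1)*(k + 1/2)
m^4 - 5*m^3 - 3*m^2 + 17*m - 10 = (m - 5)*(m - 1)^2*(m + 2)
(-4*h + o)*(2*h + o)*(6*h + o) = -48*h^3 - 20*h^2*o + 4*h*o^2 + o^3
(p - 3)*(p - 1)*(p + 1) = p^3 - 3*p^2 - p + 3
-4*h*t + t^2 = t*(-4*h + t)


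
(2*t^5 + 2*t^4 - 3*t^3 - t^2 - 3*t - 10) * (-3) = -6*t^5 - 6*t^4 + 9*t^3 + 3*t^2 + 9*t + 30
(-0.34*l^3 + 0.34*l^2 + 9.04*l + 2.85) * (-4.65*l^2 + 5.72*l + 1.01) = 1.581*l^5 - 3.5258*l^4 - 40.4346*l^3 + 38.7997*l^2 + 25.4324*l + 2.8785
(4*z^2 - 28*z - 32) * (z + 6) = 4*z^3 - 4*z^2 - 200*z - 192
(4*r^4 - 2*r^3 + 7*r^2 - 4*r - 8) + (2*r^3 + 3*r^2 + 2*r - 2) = 4*r^4 + 10*r^2 - 2*r - 10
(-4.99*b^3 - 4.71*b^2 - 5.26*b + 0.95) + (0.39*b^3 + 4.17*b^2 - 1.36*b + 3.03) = -4.6*b^3 - 0.54*b^2 - 6.62*b + 3.98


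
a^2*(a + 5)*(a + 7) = a^4 + 12*a^3 + 35*a^2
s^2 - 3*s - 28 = (s - 7)*(s + 4)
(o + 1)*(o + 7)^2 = o^3 + 15*o^2 + 63*o + 49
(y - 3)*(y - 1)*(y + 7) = y^3 + 3*y^2 - 25*y + 21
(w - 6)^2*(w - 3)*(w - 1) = w^4 - 16*w^3 + 87*w^2 - 180*w + 108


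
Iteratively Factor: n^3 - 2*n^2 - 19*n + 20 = (n - 5)*(n^2 + 3*n - 4) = (n - 5)*(n + 4)*(n - 1)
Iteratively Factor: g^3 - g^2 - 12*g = (g)*(g^2 - g - 12) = g*(g - 4)*(g + 3)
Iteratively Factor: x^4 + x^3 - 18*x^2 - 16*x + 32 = (x - 1)*(x^3 + 2*x^2 - 16*x - 32) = (x - 1)*(x + 4)*(x^2 - 2*x - 8) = (x - 4)*(x - 1)*(x + 4)*(x + 2)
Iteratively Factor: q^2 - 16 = (q + 4)*(q - 4)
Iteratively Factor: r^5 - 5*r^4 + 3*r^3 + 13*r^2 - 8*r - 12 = (r - 2)*(r^4 - 3*r^3 - 3*r^2 + 7*r + 6) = (r - 2)^2*(r^3 - r^2 - 5*r - 3) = (r - 2)^2*(r + 1)*(r^2 - 2*r - 3) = (r - 2)^2*(r + 1)^2*(r - 3)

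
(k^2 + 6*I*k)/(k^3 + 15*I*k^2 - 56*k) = (k + 6*I)/(k^2 + 15*I*k - 56)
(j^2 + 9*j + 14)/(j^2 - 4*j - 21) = (j^2 + 9*j + 14)/(j^2 - 4*j - 21)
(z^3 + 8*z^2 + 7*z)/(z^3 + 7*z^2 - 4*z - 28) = z*(z + 1)/(z^2 - 4)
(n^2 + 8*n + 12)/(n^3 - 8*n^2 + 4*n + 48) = (n + 6)/(n^2 - 10*n + 24)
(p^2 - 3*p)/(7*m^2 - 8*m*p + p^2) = p*(p - 3)/(7*m^2 - 8*m*p + p^2)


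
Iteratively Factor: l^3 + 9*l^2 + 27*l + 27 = (l + 3)*(l^2 + 6*l + 9) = (l + 3)^2*(l + 3)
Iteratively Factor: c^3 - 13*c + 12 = (c + 4)*(c^2 - 4*c + 3) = (c - 3)*(c + 4)*(c - 1)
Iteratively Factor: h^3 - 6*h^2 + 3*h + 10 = (h - 2)*(h^2 - 4*h - 5) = (h - 2)*(h + 1)*(h - 5)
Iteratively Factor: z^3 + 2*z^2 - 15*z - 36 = (z + 3)*(z^2 - z - 12) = (z + 3)^2*(z - 4)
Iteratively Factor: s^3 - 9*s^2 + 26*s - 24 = (s - 3)*(s^2 - 6*s + 8) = (s - 4)*(s - 3)*(s - 2)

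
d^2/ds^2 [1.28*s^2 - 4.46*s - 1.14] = 2.56000000000000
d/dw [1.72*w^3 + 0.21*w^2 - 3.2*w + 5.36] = 5.16*w^2 + 0.42*w - 3.2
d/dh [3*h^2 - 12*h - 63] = 6*h - 12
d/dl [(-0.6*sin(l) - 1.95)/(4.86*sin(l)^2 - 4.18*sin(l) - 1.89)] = (2.916*sin(l)^2 + 18.954*sin(l) - 7.017)*cos(l)/(23.6196*sin(l)^4 - 40.6296*sin(l)^3 - 0.898400000000002*sin(l)^2 + 15.8004*sin(l) + 3.5721)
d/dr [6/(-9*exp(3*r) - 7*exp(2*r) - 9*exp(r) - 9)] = (162*exp(2*r) + 84*exp(r) + 54)*exp(r)/(9*exp(3*r) + 7*exp(2*r) + 9*exp(r) + 9)^2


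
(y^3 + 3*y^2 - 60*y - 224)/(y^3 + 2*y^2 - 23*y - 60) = (y^2 - y - 56)/(y^2 - 2*y - 15)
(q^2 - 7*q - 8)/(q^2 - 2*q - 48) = (q + 1)/(q + 6)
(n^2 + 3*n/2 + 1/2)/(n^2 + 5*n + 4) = (n + 1/2)/(n + 4)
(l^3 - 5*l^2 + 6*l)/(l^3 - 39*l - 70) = l*(-l^2 + 5*l - 6)/(-l^3 + 39*l + 70)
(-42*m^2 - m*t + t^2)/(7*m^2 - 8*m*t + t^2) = (6*m + t)/(-m + t)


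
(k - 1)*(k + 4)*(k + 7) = k^3 + 10*k^2 + 17*k - 28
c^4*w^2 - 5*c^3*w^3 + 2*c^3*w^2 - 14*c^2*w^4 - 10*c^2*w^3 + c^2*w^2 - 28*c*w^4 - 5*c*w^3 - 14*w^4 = (c - 7*w)*(c + 2*w)*(c*w + w)^2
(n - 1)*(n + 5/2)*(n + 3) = n^3 + 9*n^2/2 + 2*n - 15/2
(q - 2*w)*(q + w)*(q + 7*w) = q^3 + 6*q^2*w - 9*q*w^2 - 14*w^3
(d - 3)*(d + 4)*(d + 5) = d^3 + 6*d^2 - 7*d - 60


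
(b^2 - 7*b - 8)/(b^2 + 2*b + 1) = (b - 8)/(b + 1)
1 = 1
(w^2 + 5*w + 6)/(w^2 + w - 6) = (w + 2)/(w - 2)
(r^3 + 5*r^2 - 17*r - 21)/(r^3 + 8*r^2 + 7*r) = (r - 3)/r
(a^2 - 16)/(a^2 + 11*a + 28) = (a - 4)/(a + 7)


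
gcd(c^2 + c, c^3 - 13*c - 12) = c + 1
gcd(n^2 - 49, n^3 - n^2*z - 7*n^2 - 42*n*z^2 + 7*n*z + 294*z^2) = n - 7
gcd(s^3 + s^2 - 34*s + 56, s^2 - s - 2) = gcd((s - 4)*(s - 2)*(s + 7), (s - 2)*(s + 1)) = s - 2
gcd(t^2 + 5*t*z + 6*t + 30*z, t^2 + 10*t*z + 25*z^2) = t + 5*z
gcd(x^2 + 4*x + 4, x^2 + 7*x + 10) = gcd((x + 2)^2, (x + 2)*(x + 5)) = x + 2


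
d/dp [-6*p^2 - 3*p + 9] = -12*p - 3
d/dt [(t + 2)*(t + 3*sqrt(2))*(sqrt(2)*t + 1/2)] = 3*sqrt(2)*t^2 + 4*sqrt(2)*t + 13*t + 3*sqrt(2)/2 + 13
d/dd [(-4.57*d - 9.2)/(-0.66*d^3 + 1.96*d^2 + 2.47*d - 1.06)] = (-6.0324*d^3 - 9.2588*d^2 + 36.064*d + 27.5682)/(0.4356*d^6 - 2.5872*d^5 + 0.581199999999999*d^4 + 11.0816*d^3 + 1.9457*d^2 - 5.2364*d + 1.1236)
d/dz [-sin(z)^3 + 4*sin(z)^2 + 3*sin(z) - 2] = (-3*sin(z)^2 + 8*sin(z) + 3)*cos(z)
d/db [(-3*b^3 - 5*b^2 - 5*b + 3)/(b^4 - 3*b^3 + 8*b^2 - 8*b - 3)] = (3*b^6 + 10*b^5 - 24*b^4 + 6*b^3 + 134*b^2 - 18*b + 39)/(b^8 - 6*b^7 + 25*b^6 - 64*b^5 + 106*b^4 - 110*b^3 + 16*b^2 + 48*b + 9)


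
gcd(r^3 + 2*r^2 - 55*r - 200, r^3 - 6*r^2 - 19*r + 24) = r - 8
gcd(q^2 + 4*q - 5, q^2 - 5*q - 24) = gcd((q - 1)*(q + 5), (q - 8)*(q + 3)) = 1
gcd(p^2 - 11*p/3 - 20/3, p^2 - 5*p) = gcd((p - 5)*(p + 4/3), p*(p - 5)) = p - 5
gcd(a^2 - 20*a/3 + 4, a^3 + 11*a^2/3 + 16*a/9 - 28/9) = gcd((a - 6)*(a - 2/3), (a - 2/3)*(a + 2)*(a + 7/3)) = a - 2/3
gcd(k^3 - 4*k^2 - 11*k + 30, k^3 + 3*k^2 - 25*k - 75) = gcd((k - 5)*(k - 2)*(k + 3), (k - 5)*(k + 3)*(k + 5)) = k^2 - 2*k - 15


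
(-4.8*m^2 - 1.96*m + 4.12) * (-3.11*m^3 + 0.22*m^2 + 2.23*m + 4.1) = 14.928*m^5 + 5.0396*m^4 - 23.9484*m^3 - 23.1444*m^2 + 1.1516*m + 16.892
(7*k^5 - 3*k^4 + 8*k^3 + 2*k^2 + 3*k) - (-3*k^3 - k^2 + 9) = 7*k^5 - 3*k^4 + 11*k^3 + 3*k^2 + 3*k - 9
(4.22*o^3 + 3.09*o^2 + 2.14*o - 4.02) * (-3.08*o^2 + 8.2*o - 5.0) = -12.9976*o^5 + 25.0868*o^4 - 2.3532*o^3 + 14.4796*o^2 - 43.664*o + 20.1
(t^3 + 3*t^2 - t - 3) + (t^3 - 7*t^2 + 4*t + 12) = 2*t^3 - 4*t^2 + 3*t + 9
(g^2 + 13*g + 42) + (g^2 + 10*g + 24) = 2*g^2 + 23*g + 66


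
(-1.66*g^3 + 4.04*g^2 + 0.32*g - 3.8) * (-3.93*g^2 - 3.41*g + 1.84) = 6.5238*g^5 - 10.2166*g^4 - 18.0884*g^3 + 21.2764*g^2 + 13.5468*g - 6.992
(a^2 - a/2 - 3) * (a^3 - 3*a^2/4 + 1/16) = a^5 - 5*a^4/4 - 21*a^3/8 + 37*a^2/16 - a/32 - 3/16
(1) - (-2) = 3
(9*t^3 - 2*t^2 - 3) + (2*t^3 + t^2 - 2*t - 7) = 11*t^3 - t^2 - 2*t - 10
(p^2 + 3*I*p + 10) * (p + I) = p^3 + 4*I*p^2 + 7*p + 10*I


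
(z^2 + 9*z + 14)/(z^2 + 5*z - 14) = (z + 2)/(z - 2)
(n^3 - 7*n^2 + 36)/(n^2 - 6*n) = n - 1 - 6/n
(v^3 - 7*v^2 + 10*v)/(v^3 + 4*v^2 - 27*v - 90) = v*(v - 2)/(v^2 + 9*v + 18)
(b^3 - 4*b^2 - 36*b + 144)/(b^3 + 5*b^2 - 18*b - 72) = (b - 6)/(b + 3)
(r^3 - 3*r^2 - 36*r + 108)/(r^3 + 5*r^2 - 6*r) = (r^2 - 9*r + 18)/(r*(r - 1))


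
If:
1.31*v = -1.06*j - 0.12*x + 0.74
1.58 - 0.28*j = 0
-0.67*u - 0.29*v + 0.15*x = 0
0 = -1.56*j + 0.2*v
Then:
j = 5.64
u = -136.40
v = 44.01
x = -524.17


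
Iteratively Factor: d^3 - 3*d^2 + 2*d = (d - 2)*(d^2 - d) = (d - 2)*(d - 1)*(d)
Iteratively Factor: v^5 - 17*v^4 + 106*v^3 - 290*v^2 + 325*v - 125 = (v - 5)*(v^4 - 12*v^3 + 46*v^2 - 60*v + 25) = (v - 5)*(v - 1)*(v^3 - 11*v^2 + 35*v - 25) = (v - 5)^2*(v - 1)*(v^2 - 6*v + 5) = (v - 5)^2*(v - 1)^2*(v - 5)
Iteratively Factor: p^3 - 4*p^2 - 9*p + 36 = (p + 3)*(p^2 - 7*p + 12) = (p - 3)*(p + 3)*(p - 4)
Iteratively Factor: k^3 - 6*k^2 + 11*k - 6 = (k - 3)*(k^2 - 3*k + 2) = (k - 3)*(k - 2)*(k - 1)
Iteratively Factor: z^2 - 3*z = (z - 3)*(z)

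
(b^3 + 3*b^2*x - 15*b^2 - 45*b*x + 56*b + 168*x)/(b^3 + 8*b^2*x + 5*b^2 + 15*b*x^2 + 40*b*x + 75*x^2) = (b^2 - 15*b + 56)/(b^2 + 5*b*x + 5*b + 25*x)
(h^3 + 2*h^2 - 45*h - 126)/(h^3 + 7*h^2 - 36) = (h - 7)/(h - 2)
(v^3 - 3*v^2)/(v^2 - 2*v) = v*(v - 3)/(v - 2)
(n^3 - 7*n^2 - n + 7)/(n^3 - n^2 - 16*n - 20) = (-n^3 + 7*n^2 + n - 7)/(-n^3 + n^2 + 16*n + 20)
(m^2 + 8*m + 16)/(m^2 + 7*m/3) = 3*(m^2 + 8*m + 16)/(m*(3*m + 7))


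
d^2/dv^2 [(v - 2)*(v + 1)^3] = 6*(v + 1)*(2*v - 1)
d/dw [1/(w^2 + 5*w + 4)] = (-2*w - 5)/(w^2 + 5*w + 4)^2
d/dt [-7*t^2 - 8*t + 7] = -14*t - 8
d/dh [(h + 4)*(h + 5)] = 2*h + 9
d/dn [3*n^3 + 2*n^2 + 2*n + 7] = 9*n^2 + 4*n + 2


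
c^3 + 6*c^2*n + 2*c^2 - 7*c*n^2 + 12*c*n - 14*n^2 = (c + 2)*(c - n)*(c + 7*n)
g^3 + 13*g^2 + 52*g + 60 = (g + 2)*(g + 5)*(g + 6)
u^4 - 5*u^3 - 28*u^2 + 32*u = u*(u - 8)*(u - 1)*(u + 4)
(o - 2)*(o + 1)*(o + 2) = o^3 + o^2 - 4*o - 4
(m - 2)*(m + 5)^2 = m^3 + 8*m^2 + 5*m - 50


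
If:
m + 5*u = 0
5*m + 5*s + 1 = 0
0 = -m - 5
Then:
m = -5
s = 24/5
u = 1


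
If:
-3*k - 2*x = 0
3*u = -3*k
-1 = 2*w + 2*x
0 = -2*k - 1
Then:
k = -1/2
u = 1/2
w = -5/4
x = 3/4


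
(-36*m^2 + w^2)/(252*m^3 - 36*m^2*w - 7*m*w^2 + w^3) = 1/(-7*m + w)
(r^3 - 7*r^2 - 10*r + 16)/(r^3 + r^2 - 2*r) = (r - 8)/r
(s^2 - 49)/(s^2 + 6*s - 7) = (s - 7)/(s - 1)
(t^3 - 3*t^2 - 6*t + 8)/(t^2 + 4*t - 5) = (t^2 - 2*t - 8)/(t + 5)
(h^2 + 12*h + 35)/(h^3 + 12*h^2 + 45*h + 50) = (h + 7)/(h^2 + 7*h + 10)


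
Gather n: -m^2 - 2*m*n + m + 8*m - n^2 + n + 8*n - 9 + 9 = -m^2 + 9*m - n^2 + n*(9 - 2*m)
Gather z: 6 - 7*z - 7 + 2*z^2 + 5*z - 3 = 2*z^2 - 2*z - 4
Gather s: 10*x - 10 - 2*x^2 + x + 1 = -2*x^2 + 11*x - 9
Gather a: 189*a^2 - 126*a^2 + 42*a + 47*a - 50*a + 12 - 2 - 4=63*a^2 + 39*a + 6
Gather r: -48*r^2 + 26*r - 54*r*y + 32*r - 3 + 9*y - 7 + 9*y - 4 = -48*r^2 + r*(58 - 54*y) + 18*y - 14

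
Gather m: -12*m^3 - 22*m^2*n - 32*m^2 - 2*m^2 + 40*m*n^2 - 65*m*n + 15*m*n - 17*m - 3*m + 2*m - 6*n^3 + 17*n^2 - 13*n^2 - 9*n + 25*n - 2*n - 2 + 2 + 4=-12*m^3 + m^2*(-22*n - 34) + m*(40*n^2 - 50*n - 18) - 6*n^3 + 4*n^2 + 14*n + 4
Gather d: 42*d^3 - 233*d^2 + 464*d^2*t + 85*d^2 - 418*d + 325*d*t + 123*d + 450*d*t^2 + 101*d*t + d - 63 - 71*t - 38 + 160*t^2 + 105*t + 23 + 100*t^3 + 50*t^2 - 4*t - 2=42*d^3 + d^2*(464*t - 148) + d*(450*t^2 + 426*t - 294) + 100*t^3 + 210*t^2 + 30*t - 80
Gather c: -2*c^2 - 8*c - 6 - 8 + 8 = -2*c^2 - 8*c - 6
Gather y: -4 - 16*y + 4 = -16*y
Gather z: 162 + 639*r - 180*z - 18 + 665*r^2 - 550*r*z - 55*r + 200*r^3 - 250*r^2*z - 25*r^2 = 200*r^3 + 640*r^2 + 584*r + z*(-250*r^2 - 550*r - 180) + 144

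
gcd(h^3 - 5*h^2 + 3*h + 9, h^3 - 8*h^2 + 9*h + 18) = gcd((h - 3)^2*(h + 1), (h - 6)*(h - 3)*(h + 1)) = h^2 - 2*h - 3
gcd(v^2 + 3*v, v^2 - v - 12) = v + 3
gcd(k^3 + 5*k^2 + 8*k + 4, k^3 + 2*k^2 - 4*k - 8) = k^2 + 4*k + 4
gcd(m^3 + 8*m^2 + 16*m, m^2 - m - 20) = m + 4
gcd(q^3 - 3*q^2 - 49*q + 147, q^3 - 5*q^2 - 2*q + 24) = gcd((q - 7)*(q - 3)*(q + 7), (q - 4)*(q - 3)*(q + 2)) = q - 3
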